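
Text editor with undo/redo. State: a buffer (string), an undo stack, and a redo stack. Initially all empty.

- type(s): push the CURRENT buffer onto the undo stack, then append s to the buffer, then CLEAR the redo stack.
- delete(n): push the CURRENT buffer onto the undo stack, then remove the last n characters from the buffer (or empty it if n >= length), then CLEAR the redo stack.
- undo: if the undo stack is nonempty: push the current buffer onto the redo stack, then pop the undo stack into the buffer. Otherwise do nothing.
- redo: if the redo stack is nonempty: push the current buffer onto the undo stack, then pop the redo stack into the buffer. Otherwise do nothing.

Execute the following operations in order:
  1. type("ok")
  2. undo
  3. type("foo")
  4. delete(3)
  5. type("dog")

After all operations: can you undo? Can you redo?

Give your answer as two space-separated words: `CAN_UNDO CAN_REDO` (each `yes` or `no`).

After op 1 (type): buf='ok' undo_depth=1 redo_depth=0
After op 2 (undo): buf='(empty)' undo_depth=0 redo_depth=1
After op 3 (type): buf='foo' undo_depth=1 redo_depth=0
After op 4 (delete): buf='(empty)' undo_depth=2 redo_depth=0
After op 5 (type): buf='dog' undo_depth=3 redo_depth=0

Answer: yes no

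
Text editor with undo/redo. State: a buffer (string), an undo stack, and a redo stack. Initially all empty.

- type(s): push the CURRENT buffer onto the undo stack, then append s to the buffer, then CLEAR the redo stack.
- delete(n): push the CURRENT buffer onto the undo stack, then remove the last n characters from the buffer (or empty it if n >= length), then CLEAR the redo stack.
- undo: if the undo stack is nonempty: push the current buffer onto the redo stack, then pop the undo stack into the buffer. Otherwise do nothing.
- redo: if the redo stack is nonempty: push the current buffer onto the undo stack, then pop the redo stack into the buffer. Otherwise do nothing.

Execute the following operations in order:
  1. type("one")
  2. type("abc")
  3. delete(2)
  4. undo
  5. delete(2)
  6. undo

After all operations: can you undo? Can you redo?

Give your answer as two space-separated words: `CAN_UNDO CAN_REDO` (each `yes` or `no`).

After op 1 (type): buf='one' undo_depth=1 redo_depth=0
After op 2 (type): buf='oneabc' undo_depth=2 redo_depth=0
After op 3 (delete): buf='onea' undo_depth=3 redo_depth=0
After op 4 (undo): buf='oneabc' undo_depth=2 redo_depth=1
After op 5 (delete): buf='onea' undo_depth=3 redo_depth=0
After op 6 (undo): buf='oneabc' undo_depth=2 redo_depth=1

Answer: yes yes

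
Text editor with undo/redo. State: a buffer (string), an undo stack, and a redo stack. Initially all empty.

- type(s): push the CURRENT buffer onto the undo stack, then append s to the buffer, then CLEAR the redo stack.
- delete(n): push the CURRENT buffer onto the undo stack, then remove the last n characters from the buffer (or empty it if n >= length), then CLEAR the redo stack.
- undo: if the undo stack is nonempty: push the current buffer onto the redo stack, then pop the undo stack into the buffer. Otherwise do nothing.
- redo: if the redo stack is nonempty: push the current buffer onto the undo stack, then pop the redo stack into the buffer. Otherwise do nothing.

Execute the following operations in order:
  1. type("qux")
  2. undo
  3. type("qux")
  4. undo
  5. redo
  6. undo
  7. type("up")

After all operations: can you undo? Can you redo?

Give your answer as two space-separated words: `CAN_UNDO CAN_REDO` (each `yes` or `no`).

After op 1 (type): buf='qux' undo_depth=1 redo_depth=0
After op 2 (undo): buf='(empty)' undo_depth=0 redo_depth=1
After op 3 (type): buf='qux' undo_depth=1 redo_depth=0
After op 4 (undo): buf='(empty)' undo_depth=0 redo_depth=1
After op 5 (redo): buf='qux' undo_depth=1 redo_depth=0
After op 6 (undo): buf='(empty)' undo_depth=0 redo_depth=1
After op 7 (type): buf='up' undo_depth=1 redo_depth=0

Answer: yes no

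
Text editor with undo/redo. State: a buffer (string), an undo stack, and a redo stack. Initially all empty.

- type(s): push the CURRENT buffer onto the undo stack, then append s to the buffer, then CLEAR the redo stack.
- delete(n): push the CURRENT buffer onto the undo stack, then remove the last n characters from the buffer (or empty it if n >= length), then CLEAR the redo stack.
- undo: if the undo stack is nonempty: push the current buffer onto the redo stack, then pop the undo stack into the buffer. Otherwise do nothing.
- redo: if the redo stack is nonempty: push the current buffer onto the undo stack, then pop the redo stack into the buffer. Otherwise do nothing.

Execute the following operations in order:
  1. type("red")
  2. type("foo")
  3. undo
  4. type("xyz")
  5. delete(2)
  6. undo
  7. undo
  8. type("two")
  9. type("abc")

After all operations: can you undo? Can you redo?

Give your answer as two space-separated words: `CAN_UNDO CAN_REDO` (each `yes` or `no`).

Answer: yes no

Derivation:
After op 1 (type): buf='red' undo_depth=1 redo_depth=0
After op 2 (type): buf='redfoo' undo_depth=2 redo_depth=0
After op 3 (undo): buf='red' undo_depth=1 redo_depth=1
After op 4 (type): buf='redxyz' undo_depth=2 redo_depth=0
After op 5 (delete): buf='redx' undo_depth=3 redo_depth=0
After op 6 (undo): buf='redxyz' undo_depth=2 redo_depth=1
After op 7 (undo): buf='red' undo_depth=1 redo_depth=2
After op 8 (type): buf='redtwo' undo_depth=2 redo_depth=0
After op 9 (type): buf='redtwoabc' undo_depth=3 redo_depth=0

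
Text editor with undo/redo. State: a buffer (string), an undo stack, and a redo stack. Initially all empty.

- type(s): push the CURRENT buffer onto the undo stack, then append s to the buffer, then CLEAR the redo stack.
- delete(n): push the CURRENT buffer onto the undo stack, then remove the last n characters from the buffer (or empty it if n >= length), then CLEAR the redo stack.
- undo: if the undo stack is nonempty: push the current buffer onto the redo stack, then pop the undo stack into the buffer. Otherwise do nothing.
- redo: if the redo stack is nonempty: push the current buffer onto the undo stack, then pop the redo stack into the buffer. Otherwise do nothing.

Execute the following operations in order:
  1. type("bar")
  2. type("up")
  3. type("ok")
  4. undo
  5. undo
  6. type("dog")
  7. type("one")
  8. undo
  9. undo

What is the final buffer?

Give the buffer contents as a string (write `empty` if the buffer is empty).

After op 1 (type): buf='bar' undo_depth=1 redo_depth=0
After op 2 (type): buf='barup' undo_depth=2 redo_depth=0
After op 3 (type): buf='barupok' undo_depth=3 redo_depth=0
After op 4 (undo): buf='barup' undo_depth=2 redo_depth=1
After op 5 (undo): buf='bar' undo_depth=1 redo_depth=2
After op 6 (type): buf='bardog' undo_depth=2 redo_depth=0
After op 7 (type): buf='bardogone' undo_depth=3 redo_depth=0
After op 8 (undo): buf='bardog' undo_depth=2 redo_depth=1
After op 9 (undo): buf='bar' undo_depth=1 redo_depth=2

Answer: bar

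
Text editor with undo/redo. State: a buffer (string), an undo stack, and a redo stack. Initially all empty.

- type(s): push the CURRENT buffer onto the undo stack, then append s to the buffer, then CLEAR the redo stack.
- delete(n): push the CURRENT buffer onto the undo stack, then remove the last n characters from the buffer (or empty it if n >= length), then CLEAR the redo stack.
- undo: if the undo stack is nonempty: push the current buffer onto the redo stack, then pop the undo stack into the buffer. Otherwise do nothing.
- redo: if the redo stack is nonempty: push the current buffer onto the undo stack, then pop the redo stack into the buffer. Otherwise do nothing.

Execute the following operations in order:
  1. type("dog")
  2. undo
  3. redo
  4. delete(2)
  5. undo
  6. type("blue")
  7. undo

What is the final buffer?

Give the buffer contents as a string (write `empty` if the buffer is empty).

After op 1 (type): buf='dog' undo_depth=1 redo_depth=0
After op 2 (undo): buf='(empty)' undo_depth=0 redo_depth=1
After op 3 (redo): buf='dog' undo_depth=1 redo_depth=0
After op 4 (delete): buf='d' undo_depth=2 redo_depth=0
After op 5 (undo): buf='dog' undo_depth=1 redo_depth=1
After op 6 (type): buf='dogblue' undo_depth=2 redo_depth=0
After op 7 (undo): buf='dog' undo_depth=1 redo_depth=1

Answer: dog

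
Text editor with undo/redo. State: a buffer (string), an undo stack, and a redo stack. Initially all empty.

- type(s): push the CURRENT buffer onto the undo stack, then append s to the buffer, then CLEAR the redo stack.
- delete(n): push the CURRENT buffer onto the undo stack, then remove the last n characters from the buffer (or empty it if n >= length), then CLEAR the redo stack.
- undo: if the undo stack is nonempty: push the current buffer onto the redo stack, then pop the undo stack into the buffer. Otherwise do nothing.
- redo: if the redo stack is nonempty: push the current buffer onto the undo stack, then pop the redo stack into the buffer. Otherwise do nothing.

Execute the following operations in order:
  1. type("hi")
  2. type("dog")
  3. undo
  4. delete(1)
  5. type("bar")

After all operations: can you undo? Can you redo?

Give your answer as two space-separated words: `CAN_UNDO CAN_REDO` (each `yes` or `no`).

After op 1 (type): buf='hi' undo_depth=1 redo_depth=0
After op 2 (type): buf='hidog' undo_depth=2 redo_depth=0
After op 3 (undo): buf='hi' undo_depth=1 redo_depth=1
After op 4 (delete): buf='h' undo_depth=2 redo_depth=0
After op 5 (type): buf='hbar' undo_depth=3 redo_depth=0

Answer: yes no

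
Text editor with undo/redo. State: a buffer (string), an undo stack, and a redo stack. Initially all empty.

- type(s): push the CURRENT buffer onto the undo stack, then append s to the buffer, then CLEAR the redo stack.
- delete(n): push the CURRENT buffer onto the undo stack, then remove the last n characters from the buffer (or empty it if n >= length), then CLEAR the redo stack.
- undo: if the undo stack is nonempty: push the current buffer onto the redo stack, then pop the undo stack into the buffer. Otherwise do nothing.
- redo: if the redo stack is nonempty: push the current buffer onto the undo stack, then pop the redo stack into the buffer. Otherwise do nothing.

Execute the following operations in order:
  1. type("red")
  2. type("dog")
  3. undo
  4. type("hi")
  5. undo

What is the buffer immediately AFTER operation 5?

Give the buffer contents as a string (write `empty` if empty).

After op 1 (type): buf='red' undo_depth=1 redo_depth=0
After op 2 (type): buf='reddog' undo_depth=2 redo_depth=0
After op 3 (undo): buf='red' undo_depth=1 redo_depth=1
After op 4 (type): buf='redhi' undo_depth=2 redo_depth=0
After op 5 (undo): buf='red' undo_depth=1 redo_depth=1

Answer: red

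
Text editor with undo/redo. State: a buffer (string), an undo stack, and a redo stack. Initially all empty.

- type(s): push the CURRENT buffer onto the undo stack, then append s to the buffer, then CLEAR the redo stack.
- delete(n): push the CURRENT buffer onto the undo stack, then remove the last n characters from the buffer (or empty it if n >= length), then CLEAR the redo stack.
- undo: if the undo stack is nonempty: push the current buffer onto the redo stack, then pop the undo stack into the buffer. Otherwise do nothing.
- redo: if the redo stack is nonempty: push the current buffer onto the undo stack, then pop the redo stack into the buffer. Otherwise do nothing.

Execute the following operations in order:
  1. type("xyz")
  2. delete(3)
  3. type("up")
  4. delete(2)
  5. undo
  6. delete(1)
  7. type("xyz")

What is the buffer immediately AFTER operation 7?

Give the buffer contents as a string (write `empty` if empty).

After op 1 (type): buf='xyz' undo_depth=1 redo_depth=0
After op 2 (delete): buf='(empty)' undo_depth=2 redo_depth=0
After op 3 (type): buf='up' undo_depth=3 redo_depth=0
After op 4 (delete): buf='(empty)' undo_depth=4 redo_depth=0
After op 5 (undo): buf='up' undo_depth=3 redo_depth=1
After op 6 (delete): buf='u' undo_depth=4 redo_depth=0
After op 7 (type): buf='uxyz' undo_depth=5 redo_depth=0

Answer: uxyz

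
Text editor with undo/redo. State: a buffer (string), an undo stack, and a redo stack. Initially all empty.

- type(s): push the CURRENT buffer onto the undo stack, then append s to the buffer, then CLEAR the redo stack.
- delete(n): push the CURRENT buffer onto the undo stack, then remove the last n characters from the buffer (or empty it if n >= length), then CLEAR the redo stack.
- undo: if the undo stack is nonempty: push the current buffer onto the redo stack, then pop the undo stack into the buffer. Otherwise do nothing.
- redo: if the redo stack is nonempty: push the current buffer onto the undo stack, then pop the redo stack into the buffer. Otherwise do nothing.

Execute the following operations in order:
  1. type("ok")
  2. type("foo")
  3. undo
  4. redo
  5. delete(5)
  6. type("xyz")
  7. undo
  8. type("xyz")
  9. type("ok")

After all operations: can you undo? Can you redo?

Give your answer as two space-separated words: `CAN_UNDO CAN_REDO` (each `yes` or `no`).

Answer: yes no

Derivation:
After op 1 (type): buf='ok' undo_depth=1 redo_depth=0
After op 2 (type): buf='okfoo' undo_depth=2 redo_depth=0
After op 3 (undo): buf='ok' undo_depth=1 redo_depth=1
After op 4 (redo): buf='okfoo' undo_depth=2 redo_depth=0
After op 5 (delete): buf='(empty)' undo_depth=3 redo_depth=0
After op 6 (type): buf='xyz' undo_depth=4 redo_depth=0
After op 7 (undo): buf='(empty)' undo_depth=3 redo_depth=1
After op 8 (type): buf='xyz' undo_depth=4 redo_depth=0
After op 9 (type): buf='xyzok' undo_depth=5 redo_depth=0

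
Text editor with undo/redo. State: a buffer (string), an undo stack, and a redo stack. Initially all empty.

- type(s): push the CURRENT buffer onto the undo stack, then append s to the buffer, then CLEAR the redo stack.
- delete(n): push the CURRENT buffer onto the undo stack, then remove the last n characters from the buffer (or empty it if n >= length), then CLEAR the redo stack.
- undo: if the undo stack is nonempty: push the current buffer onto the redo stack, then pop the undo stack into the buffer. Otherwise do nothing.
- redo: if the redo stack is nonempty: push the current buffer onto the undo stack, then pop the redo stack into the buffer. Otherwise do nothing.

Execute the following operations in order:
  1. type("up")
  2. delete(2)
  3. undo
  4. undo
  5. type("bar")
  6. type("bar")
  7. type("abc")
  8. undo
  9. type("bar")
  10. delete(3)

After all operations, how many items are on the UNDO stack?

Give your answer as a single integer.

Answer: 4

Derivation:
After op 1 (type): buf='up' undo_depth=1 redo_depth=0
After op 2 (delete): buf='(empty)' undo_depth=2 redo_depth=0
After op 3 (undo): buf='up' undo_depth=1 redo_depth=1
After op 4 (undo): buf='(empty)' undo_depth=0 redo_depth=2
After op 5 (type): buf='bar' undo_depth=1 redo_depth=0
After op 6 (type): buf='barbar' undo_depth=2 redo_depth=0
After op 7 (type): buf='barbarabc' undo_depth=3 redo_depth=0
After op 8 (undo): buf='barbar' undo_depth=2 redo_depth=1
After op 9 (type): buf='barbarbar' undo_depth=3 redo_depth=0
After op 10 (delete): buf='barbar' undo_depth=4 redo_depth=0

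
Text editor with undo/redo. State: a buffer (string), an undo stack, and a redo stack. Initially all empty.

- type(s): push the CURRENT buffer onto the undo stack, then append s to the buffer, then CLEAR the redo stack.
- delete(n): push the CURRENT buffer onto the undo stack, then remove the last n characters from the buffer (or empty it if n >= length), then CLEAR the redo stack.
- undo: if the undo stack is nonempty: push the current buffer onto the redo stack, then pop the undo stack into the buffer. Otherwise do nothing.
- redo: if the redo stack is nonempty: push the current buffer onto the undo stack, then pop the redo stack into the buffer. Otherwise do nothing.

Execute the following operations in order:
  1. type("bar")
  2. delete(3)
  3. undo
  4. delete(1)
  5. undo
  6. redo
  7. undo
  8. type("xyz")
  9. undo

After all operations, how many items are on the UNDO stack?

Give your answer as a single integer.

After op 1 (type): buf='bar' undo_depth=1 redo_depth=0
After op 2 (delete): buf='(empty)' undo_depth=2 redo_depth=0
After op 3 (undo): buf='bar' undo_depth=1 redo_depth=1
After op 4 (delete): buf='ba' undo_depth=2 redo_depth=0
After op 5 (undo): buf='bar' undo_depth=1 redo_depth=1
After op 6 (redo): buf='ba' undo_depth=2 redo_depth=0
After op 7 (undo): buf='bar' undo_depth=1 redo_depth=1
After op 8 (type): buf='barxyz' undo_depth=2 redo_depth=0
After op 9 (undo): buf='bar' undo_depth=1 redo_depth=1

Answer: 1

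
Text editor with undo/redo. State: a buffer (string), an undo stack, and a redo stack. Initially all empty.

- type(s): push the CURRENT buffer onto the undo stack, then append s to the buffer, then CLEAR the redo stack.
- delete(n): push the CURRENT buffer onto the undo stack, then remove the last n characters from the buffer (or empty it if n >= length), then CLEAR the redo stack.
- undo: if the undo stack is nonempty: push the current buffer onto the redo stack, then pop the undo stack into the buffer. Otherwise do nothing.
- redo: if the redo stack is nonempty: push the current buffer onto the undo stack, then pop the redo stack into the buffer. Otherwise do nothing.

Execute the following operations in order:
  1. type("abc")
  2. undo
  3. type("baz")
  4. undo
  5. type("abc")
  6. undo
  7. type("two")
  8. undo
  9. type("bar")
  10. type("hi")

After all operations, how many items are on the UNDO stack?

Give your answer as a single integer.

Answer: 2

Derivation:
After op 1 (type): buf='abc' undo_depth=1 redo_depth=0
After op 2 (undo): buf='(empty)' undo_depth=0 redo_depth=1
After op 3 (type): buf='baz' undo_depth=1 redo_depth=0
After op 4 (undo): buf='(empty)' undo_depth=0 redo_depth=1
After op 5 (type): buf='abc' undo_depth=1 redo_depth=0
After op 6 (undo): buf='(empty)' undo_depth=0 redo_depth=1
After op 7 (type): buf='two' undo_depth=1 redo_depth=0
After op 8 (undo): buf='(empty)' undo_depth=0 redo_depth=1
After op 9 (type): buf='bar' undo_depth=1 redo_depth=0
After op 10 (type): buf='barhi' undo_depth=2 redo_depth=0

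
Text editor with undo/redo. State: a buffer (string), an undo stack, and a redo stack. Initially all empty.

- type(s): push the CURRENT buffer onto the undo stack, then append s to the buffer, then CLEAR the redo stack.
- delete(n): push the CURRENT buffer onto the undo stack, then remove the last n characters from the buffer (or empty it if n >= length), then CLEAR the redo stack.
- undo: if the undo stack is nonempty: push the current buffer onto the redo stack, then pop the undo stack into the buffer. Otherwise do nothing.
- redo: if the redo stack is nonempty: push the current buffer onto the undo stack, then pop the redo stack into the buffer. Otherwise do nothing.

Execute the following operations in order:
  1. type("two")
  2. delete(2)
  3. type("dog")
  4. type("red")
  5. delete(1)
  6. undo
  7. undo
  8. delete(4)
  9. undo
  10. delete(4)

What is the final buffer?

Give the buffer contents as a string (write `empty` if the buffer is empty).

After op 1 (type): buf='two' undo_depth=1 redo_depth=0
After op 2 (delete): buf='t' undo_depth=2 redo_depth=0
After op 3 (type): buf='tdog' undo_depth=3 redo_depth=0
After op 4 (type): buf='tdogred' undo_depth=4 redo_depth=0
After op 5 (delete): buf='tdogre' undo_depth=5 redo_depth=0
After op 6 (undo): buf='tdogred' undo_depth=4 redo_depth=1
After op 7 (undo): buf='tdog' undo_depth=3 redo_depth=2
After op 8 (delete): buf='(empty)' undo_depth=4 redo_depth=0
After op 9 (undo): buf='tdog' undo_depth=3 redo_depth=1
After op 10 (delete): buf='(empty)' undo_depth=4 redo_depth=0

Answer: empty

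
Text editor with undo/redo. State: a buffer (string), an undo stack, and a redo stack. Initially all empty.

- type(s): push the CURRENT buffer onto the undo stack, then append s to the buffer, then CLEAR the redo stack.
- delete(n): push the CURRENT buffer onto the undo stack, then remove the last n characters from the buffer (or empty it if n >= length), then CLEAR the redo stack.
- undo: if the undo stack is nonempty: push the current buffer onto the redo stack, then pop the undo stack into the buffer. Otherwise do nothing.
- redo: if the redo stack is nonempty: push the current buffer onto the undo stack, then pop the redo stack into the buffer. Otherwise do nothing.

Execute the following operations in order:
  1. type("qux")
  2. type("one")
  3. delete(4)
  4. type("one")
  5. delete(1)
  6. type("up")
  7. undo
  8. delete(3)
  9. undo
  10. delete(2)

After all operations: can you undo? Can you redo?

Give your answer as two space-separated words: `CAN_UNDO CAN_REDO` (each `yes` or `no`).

Answer: yes no

Derivation:
After op 1 (type): buf='qux' undo_depth=1 redo_depth=0
After op 2 (type): buf='quxone' undo_depth=2 redo_depth=0
After op 3 (delete): buf='qu' undo_depth=3 redo_depth=0
After op 4 (type): buf='quone' undo_depth=4 redo_depth=0
After op 5 (delete): buf='quon' undo_depth=5 redo_depth=0
After op 6 (type): buf='quonup' undo_depth=6 redo_depth=0
After op 7 (undo): buf='quon' undo_depth=5 redo_depth=1
After op 8 (delete): buf='q' undo_depth=6 redo_depth=0
After op 9 (undo): buf='quon' undo_depth=5 redo_depth=1
After op 10 (delete): buf='qu' undo_depth=6 redo_depth=0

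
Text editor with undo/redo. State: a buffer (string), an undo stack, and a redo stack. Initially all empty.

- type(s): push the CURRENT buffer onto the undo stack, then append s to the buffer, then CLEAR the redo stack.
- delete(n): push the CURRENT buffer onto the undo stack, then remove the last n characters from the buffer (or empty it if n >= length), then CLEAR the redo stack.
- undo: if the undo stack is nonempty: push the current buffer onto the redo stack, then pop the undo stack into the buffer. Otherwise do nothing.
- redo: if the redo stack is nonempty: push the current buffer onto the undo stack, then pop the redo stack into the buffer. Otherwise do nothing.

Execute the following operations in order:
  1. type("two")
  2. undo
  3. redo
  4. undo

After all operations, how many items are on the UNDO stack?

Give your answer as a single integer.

Answer: 0

Derivation:
After op 1 (type): buf='two' undo_depth=1 redo_depth=0
After op 2 (undo): buf='(empty)' undo_depth=0 redo_depth=1
After op 3 (redo): buf='two' undo_depth=1 redo_depth=0
After op 4 (undo): buf='(empty)' undo_depth=0 redo_depth=1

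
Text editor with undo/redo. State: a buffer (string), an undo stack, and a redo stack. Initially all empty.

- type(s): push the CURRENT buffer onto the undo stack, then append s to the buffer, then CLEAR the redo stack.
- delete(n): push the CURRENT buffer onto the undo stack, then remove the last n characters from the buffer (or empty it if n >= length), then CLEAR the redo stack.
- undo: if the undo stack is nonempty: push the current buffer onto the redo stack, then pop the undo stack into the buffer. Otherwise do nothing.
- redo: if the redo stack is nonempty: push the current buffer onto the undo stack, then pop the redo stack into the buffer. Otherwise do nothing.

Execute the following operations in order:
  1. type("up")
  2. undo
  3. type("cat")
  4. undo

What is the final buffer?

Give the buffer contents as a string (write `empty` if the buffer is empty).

Answer: empty

Derivation:
After op 1 (type): buf='up' undo_depth=1 redo_depth=0
After op 2 (undo): buf='(empty)' undo_depth=0 redo_depth=1
After op 3 (type): buf='cat' undo_depth=1 redo_depth=0
After op 4 (undo): buf='(empty)' undo_depth=0 redo_depth=1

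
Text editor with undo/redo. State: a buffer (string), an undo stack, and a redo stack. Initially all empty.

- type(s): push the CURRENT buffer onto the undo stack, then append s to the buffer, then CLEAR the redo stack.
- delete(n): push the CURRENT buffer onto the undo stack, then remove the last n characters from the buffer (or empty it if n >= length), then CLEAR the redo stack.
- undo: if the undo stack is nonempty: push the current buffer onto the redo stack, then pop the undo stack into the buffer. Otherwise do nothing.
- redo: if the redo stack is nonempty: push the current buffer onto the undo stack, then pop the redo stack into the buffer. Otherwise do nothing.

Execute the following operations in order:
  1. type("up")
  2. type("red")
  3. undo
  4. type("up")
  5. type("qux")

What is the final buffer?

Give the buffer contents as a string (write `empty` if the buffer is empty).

Answer: upupqux

Derivation:
After op 1 (type): buf='up' undo_depth=1 redo_depth=0
After op 2 (type): buf='upred' undo_depth=2 redo_depth=0
After op 3 (undo): buf='up' undo_depth=1 redo_depth=1
After op 4 (type): buf='upup' undo_depth=2 redo_depth=0
After op 5 (type): buf='upupqux' undo_depth=3 redo_depth=0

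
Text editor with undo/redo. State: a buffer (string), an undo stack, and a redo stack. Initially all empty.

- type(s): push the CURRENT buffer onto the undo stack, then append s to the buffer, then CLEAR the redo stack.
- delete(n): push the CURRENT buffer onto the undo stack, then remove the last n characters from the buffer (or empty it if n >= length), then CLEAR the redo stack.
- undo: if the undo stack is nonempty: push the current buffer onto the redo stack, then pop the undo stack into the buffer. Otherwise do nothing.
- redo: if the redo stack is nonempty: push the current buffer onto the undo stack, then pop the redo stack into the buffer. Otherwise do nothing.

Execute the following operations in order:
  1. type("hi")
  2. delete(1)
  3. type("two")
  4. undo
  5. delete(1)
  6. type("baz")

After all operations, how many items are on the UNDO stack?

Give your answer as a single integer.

Answer: 4

Derivation:
After op 1 (type): buf='hi' undo_depth=1 redo_depth=0
After op 2 (delete): buf='h' undo_depth=2 redo_depth=0
After op 3 (type): buf='htwo' undo_depth=3 redo_depth=0
After op 4 (undo): buf='h' undo_depth=2 redo_depth=1
After op 5 (delete): buf='(empty)' undo_depth=3 redo_depth=0
After op 6 (type): buf='baz' undo_depth=4 redo_depth=0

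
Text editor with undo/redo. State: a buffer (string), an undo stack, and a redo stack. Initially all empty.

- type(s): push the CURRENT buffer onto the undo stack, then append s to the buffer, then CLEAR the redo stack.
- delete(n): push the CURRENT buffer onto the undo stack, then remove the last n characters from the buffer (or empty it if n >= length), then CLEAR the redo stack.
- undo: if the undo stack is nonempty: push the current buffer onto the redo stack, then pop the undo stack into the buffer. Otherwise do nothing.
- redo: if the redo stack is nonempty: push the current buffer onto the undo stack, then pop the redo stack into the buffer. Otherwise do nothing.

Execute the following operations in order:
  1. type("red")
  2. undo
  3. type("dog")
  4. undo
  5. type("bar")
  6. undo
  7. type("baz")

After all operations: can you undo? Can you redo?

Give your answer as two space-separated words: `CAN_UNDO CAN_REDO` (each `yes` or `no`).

Answer: yes no

Derivation:
After op 1 (type): buf='red' undo_depth=1 redo_depth=0
After op 2 (undo): buf='(empty)' undo_depth=0 redo_depth=1
After op 3 (type): buf='dog' undo_depth=1 redo_depth=0
After op 4 (undo): buf='(empty)' undo_depth=0 redo_depth=1
After op 5 (type): buf='bar' undo_depth=1 redo_depth=0
After op 6 (undo): buf='(empty)' undo_depth=0 redo_depth=1
After op 7 (type): buf='baz' undo_depth=1 redo_depth=0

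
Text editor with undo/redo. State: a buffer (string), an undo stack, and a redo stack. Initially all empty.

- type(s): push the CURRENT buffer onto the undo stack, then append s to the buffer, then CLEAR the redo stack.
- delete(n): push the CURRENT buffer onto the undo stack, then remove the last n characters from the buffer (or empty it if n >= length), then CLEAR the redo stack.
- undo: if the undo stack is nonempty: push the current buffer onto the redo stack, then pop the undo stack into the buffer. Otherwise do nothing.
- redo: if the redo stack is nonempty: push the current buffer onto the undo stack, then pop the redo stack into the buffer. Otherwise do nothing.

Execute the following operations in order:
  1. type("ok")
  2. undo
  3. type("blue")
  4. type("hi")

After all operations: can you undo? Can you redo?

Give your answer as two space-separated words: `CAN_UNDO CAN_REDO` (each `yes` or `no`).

Answer: yes no

Derivation:
After op 1 (type): buf='ok' undo_depth=1 redo_depth=0
After op 2 (undo): buf='(empty)' undo_depth=0 redo_depth=1
After op 3 (type): buf='blue' undo_depth=1 redo_depth=0
After op 4 (type): buf='bluehi' undo_depth=2 redo_depth=0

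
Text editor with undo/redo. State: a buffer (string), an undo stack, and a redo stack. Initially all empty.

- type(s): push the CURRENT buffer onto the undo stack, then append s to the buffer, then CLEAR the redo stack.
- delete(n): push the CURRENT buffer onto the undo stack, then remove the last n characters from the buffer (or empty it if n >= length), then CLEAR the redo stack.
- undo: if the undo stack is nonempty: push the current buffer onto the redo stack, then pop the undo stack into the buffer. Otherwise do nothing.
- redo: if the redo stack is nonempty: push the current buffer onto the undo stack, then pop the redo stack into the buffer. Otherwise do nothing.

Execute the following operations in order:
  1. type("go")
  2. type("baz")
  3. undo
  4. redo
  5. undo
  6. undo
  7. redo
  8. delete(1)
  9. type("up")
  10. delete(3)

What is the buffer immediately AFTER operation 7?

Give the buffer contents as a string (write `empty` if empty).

After op 1 (type): buf='go' undo_depth=1 redo_depth=0
After op 2 (type): buf='gobaz' undo_depth=2 redo_depth=0
After op 3 (undo): buf='go' undo_depth=1 redo_depth=1
After op 4 (redo): buf='gobaz' undo_depth=2 redo_depth=0
After op 5 (undo): buf='go' undo_depth=1 redo_depth=1
After op 6 (undo): buf='(empty)' undo_depth=0 redo_depth=2
After op 7 (redo): buf='go' undo_depth=1 redo_depth=1

Answer: go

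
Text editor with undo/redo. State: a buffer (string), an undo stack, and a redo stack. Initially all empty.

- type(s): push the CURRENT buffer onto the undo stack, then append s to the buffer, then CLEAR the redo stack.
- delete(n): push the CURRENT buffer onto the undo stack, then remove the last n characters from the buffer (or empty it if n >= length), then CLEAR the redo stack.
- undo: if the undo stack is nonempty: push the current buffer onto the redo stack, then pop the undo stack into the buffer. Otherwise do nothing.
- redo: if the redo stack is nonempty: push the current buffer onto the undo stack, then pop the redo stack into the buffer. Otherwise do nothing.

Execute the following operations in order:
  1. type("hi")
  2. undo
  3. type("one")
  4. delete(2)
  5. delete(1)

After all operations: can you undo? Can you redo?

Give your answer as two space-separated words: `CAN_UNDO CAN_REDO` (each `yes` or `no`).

After op 1 (type): buf='hi' undo_depth=1 redo_depth=0
After op 2 (undo): buf='(empty)' undo_depth=0 redo_depth=1
After op 3 (type): buf='one' undo_depth=1 redo_depth=0
After op 4 (delete): buf='o' undo_depth=2 redo_depth=0
After op 5 (delete): buf='(empty)' undo_depth=3 redo_depth=0

Answer: yes no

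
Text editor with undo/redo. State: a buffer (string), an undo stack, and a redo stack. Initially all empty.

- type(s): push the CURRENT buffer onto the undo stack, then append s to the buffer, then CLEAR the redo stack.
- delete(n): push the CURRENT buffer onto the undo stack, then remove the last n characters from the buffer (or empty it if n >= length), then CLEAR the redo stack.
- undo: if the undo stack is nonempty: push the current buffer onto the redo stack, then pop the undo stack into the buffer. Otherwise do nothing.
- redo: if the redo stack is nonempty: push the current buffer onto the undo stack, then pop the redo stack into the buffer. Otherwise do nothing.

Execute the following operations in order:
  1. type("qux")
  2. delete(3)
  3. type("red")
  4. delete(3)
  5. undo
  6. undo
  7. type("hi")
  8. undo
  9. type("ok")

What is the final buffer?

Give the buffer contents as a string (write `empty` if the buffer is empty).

Answer: ok

Derivation:
After op 1 (type): buf='qux' undo_depth=1 redo_depth=0
After op 2 (delete): buf='(empty)' undo_depth=2 redo_depth=0
After op 3 (type): buf='red' undo_depth=3 redo_depth=0
After op 4 (delete): buf='(empty)' undo_depth=4 redo_depth=0
After op 5 (undo): buf='red' undo_depth=3 redo_depth=1
After op 6 (undo): buf='(empty)' undo_depth=2 redo_depth=2
After op 7 (type): buf='hi' undo_depth=3 redo_depth=0
After op 8 (undo): buf='(empty)' undo_depth=2 redo_depth=1
After op 9 (type): buf='ok' undo_depth=3 redo_depth=0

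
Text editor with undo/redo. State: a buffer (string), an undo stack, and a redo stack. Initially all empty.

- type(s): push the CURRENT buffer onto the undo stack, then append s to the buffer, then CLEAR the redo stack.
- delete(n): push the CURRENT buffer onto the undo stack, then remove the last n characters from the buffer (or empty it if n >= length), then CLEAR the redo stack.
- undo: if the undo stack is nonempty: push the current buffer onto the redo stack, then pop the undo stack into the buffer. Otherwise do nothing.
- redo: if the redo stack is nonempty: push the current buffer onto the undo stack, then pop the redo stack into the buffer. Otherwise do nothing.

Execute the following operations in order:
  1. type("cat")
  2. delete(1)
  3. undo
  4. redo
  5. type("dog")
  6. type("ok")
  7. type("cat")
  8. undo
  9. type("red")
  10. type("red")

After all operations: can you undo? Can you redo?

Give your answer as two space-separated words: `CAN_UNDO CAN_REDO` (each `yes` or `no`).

After op 1 (type): buf='cat' undo_depth=1 redo_depth=0
After op 2 (delete): buf='ca' undo_depth=2 redo_depth=0
After op 3 (undo): buf='cat' undo_depth=1 redo_depth=1
After op 4 (redo): buf='ca' undo_depth=2 redo_depth=0
After op 5 (type): buf='cadog' undo_depth=3 redo_depth=0
After op 6 (type): buf='cadogok' undo_depth=4 redo_depth=0
After op 7 (type): buf='cadogokcat' undo_depth=5 redo_depth=0
After op 8 (undo): buf='cadogok' undo_depth=4 redo_depth=1
After op 9 (type): buf='cadogokred' undo_depth=5 redo_depth=0
After op 10 (type): buf='cadogokredred' undo_depth=6 redo_depth=0

Answer: yes no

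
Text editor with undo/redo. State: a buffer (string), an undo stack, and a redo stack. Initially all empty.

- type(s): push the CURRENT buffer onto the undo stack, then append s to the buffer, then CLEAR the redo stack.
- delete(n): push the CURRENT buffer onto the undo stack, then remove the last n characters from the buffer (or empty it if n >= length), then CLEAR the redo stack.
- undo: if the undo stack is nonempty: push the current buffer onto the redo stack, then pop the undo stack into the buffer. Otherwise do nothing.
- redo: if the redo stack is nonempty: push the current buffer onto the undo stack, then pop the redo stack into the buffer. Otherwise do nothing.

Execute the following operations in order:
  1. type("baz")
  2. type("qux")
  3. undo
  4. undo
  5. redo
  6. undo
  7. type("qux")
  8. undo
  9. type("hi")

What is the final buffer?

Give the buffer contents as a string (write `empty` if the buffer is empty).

Answer: hi

Derivation:
After op 1 (type): buf='baz' undo_depth=1 redo_depth=0
After op 2 (type): buf='bazqux' undo_depth=2 redo_depth=0
After op 3 (undo): buf='baz' undo_depth=1 redo_depth=1
After op 4 (undo): buf='(empty)' undo_depth=0 redo_depth=2
After op 5 (redo): buf='baz' undo_depth=1 redo_depth=1
After op 6 (undo): buf='(empty)' undo_depth=0 redo_depth=2
After op 7 (type): buf='qux' undo_depth=1 redo_depth=0
After op 8 (undo): buf='(empty)' undo_depth=0 redo_depth=1
After op 9 (type): buf='hi' undo_depth=1 redo_depth=0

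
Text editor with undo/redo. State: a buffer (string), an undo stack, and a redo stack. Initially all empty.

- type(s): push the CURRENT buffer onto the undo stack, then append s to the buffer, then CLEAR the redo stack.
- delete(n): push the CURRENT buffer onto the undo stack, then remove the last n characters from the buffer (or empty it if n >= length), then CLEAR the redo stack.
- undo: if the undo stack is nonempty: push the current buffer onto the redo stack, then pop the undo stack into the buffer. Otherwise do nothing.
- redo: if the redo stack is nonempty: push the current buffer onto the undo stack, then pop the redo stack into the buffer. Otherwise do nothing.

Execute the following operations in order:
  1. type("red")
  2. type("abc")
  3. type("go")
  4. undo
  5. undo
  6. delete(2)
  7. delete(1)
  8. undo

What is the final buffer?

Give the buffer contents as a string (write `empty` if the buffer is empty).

After op 1 (type): buf='red' undo_depth=1 redo_depth=0
After op 2 (type): buf='redabc' undo_depth=2 redo_depth=0
After op 3 (type): buf='redabcgo' undo_depth=3 redo_depth=0
After op 4 (undo): buf='redabc' undo_depth=2 redo_depth=1
After op 5 (undo): buf='red' undo_depth=1 redo_depth=2
After op 6 (delete): buf='r' undo_depth=2 redo_depth=0
After op 7 (delete): buf='(empty)' undo_depth=3 redo_depth=0
After op 8 (undo): buf='r' undo_depth=2 redo_depth=1

Answer: r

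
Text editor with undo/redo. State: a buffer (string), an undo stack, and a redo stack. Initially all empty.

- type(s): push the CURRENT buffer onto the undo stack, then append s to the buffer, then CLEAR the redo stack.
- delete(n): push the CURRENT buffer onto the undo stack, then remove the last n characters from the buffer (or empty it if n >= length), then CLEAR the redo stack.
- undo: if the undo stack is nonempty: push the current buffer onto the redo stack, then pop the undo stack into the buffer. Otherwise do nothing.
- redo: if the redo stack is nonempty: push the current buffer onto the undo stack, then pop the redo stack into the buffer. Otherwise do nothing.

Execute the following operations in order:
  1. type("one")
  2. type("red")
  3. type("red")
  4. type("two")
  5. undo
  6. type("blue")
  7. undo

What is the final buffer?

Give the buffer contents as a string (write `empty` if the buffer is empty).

After op 1 (type): buf='one' undo_depth=1 redo_depth=0
After op 2 (type): buf='onered' undo_depth=2 redo_depth=0
After op 3 (type): buf='oneredred' undo_depth=3 redo_depth=0
After op 4 (type): buf='oneredredtwo' undo_depth=4 redo_depth=0
After op 5 (undo): buf='oneredred' undo_depth=3 redo_depth=1
After op 6 (type): buf='oneredredblue' undo_depth=4 redo_depth=0
After op 7 (undo): buf='oneredred' undo_depth=3 redo_depth=1

Answer: oneredred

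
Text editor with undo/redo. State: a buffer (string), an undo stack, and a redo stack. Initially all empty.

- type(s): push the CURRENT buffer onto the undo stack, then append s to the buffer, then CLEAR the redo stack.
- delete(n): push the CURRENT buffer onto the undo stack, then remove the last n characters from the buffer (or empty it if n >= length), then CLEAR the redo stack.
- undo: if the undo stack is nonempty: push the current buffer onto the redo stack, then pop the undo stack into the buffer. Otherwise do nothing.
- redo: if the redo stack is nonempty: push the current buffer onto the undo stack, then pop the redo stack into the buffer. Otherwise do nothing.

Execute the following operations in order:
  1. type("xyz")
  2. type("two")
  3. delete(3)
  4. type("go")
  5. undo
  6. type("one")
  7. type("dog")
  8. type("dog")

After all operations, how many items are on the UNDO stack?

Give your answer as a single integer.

Answer: 6

Derivation:
After op 1 (type): buf='xyz' undo_depth=1 redo_depth=0
After op 2 (type): buf='xyztwo' undo_depth=2 redo_depth=0
After op 3 (delete): buf='xyz' undo_depth=3 redo_depth=0
After op 4 (type): buf='xyzgo' undo_depth=4 redo_depth=0
After op 5 (undo): buf='xyz' undo_depth=3 redo_depth=1
After op 6 (type): buf='xyzone' undo_depth=4 redo_depth=0
After op 7 (type): buf='xyzonedog' undo_depth=5 redo_depth=0
After op 8 (type): buf='xyzonedogdog' undo_depth=6 redo_depth=0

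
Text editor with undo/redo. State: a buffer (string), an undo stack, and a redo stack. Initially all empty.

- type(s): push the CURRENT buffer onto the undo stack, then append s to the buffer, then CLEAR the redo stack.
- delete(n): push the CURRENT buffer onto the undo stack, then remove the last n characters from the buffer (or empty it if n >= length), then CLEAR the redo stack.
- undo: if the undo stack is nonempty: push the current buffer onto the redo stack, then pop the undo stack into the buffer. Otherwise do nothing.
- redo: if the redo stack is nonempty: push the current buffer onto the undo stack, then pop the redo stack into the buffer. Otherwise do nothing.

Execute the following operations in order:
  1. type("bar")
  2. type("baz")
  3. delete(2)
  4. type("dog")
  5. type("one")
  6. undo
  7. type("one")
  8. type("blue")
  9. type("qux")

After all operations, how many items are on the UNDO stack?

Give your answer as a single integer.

Answer: 7

Derivation:
After op 1 (type): buf='bar' undo_depth=1 redo_depth=0
After op 2 (type): buf='barbaz' undo_depth=2 redo_depth=0
After op 3 (delete): buf='barb' undo_depth=3 redo_depth=0
After op 4 (type): buf='barbdog' undo_depth=4 redo_depth=0
After op 5 (type): buf='barbdogone' undo_depth=5 redo_depth=0
After op 6 (undo): buf='barbdog' undo_depth=4 redo_depth=1
After op 7 (type): buf='barbdogone' undo_depth=5 redo_depth=0
After op 8 (type): buf='barbdogoneblue' undo_depth=6 redo_depth=0
After op 9 (type): buf='barbdogonebluequx' undo_depth=7 redo_depth=0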